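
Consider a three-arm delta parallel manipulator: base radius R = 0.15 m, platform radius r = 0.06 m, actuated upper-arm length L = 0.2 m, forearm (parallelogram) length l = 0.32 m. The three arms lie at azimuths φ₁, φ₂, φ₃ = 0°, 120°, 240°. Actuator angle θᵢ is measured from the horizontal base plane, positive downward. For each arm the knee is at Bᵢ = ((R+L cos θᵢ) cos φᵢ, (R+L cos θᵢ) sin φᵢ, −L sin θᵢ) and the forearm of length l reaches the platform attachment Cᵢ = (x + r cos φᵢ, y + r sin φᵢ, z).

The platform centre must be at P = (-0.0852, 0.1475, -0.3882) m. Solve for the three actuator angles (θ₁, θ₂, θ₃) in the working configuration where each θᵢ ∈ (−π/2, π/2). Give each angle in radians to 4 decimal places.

θ₁ = 1.3963, θ₂ = 0.4364, θ₃ = 1.3961

φ1=0.0° → target in arm frame (-0.0852, 0.1475)
  A=0.1752, B=-0.3882, C=(l²−L²−A²−y'²−z²)/(2L)=-0.3519
  θ1 = atan2(B,A) + arccos(C/0.4259) = 1.3963
arm 2 (φ=120.0°): x'=0.1703, y'=0.0000
  A cos θ + B sin θ = C:  -0.0803·cos θ + -0.3882·sin θ = -0.2369
  θ2 = atan2(B,A) + arccos(C/0.3964) = 0.4364
rotate P by −φ3: (-0.0851, -0.1475, -0.3882)
  e−x'=0.1751;  (l²−L²−(e−x')²−y'²−z²)/2L = -0.3518
  θ3 = atan2(B,A) + arccos(C/0.4259) = 1.3961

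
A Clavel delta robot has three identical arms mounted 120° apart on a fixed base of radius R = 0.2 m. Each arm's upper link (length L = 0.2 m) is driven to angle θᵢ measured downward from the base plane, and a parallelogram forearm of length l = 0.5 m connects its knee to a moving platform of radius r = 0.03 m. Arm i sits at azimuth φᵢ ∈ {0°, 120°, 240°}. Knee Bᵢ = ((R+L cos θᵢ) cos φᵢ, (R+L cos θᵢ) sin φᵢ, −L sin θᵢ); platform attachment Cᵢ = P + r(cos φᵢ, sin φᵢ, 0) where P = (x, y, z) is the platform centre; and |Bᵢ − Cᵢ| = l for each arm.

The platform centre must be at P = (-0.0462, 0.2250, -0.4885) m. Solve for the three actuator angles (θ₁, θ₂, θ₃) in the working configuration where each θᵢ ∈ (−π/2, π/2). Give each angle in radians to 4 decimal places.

arm 1 (φ=0.0°): x'=-0.0462, y'=0.2250
  e−x'=0.2162;  (l²−L²−(e−x')²−y'²−z²)/2L = -0.3150
  √(A²+B²)=0.5342;  θ1 = -1.1541+2.2014 ≈ 1.0473
arm 2 (φ=120.0°): x'=0.2180, y'=-0.0725
  A cos θ + B sin θ = C:  -0.0480·cos θ + -0.4885·sin θ = -0.0905
  γ=atan2(-0.4885,-0.0480)=-1.6687;  ψ=arccos(-0.1843)=1.7562;  θ2=γ+ψ≈0.0875
arm 3 (φ=240.0°): x'=-0.1718, y'=-0.1525
  A=0.3418, B=-0.4885, C=(l²−L²−A²−y'²−z²)/(2L)=-0.4217
  √(A²+B²)=0.5962;  θ3 = -0.9603+2.3566 ≈ 1.3962

θ₁ = 1.0473, θ₂ = 0.0875, θ₃ = 1.3962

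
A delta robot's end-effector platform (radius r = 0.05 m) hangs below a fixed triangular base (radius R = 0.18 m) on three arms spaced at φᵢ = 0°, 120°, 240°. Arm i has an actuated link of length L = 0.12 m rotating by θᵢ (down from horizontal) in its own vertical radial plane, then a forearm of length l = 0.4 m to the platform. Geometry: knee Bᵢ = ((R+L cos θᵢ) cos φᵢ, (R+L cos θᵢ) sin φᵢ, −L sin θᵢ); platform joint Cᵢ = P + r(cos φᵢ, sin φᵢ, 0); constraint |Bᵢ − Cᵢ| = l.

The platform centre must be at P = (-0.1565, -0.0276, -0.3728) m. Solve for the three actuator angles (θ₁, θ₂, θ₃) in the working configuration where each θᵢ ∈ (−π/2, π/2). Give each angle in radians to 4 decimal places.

φ1=0.0° → target in arm frame (-0.1565, -0.0276)
  A cos θ + B sin θ = C:  0.2865·cos θ + -0.3728·sin θ = -0.3176
  γ=atan2(-0.3728,0.2865)=-0.9156;  ψ=arccos(-0.6755)=2.3124;  θ1=γ+ψ≈1.3969
rotate P by −φ2: (0.0543, 0.1493, -0.3728)
  A cos θ + B sin θ = C:  0.0757·cos θ + -0.3728·sin θ = -0.0892
  θ2 = atan2(B,A) + arccos(C/0.3804) = 0.4369
rotate P by −φ3: (0.1022, -0.1217, -0.3728)
  e−x'=0.0278;  (l²−L²−(e−x')²−y'²−z²)/2L = -0.0374
  γ=atan2(-0.3728,0.0278)=-1.4962;  ψ=arccos(-0.1000)=1.6710;  θ3=γ+ψ≈0.1748

θ₁ = 1.3969, θ₂ = 0.4369, θ₃ = 0.1748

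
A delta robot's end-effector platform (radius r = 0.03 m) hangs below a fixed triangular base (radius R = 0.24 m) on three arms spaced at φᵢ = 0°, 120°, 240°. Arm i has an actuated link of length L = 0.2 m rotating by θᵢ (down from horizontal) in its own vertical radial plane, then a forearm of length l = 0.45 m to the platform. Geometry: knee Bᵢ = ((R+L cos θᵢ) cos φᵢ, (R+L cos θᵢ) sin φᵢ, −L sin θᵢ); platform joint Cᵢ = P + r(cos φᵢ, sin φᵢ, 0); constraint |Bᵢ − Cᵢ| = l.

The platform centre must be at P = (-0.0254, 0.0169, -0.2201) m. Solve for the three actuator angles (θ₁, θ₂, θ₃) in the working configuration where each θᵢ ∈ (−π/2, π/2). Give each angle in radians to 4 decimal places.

arm 1 (φ=0.0°): x'=-0.0254, y'=0.0169
  e−x'=0.2354;  (l²−L²−(e−x')²−y'²−z²)/2L = 0.1459
  √(A²+B²)=0.3223;  θ1 = -0.7518+1.1010 ≈ 0.3492
φ2=120.0° → target in arm frame (0.0273, 0.0135)
  A=0.1827, B=-0.2201, C=(l²−L²−A²−y'²−z²)/(2L)=0.2013
  γ=atan2(-0.2201,0.1827)=-0.8781;  ψ=arccos(0.7037)=0.7903;  θ2=γ+ψ≈-0.0878
arm 3 (φ=240.0°): x'=-0.0019, y'=-0.0304
  A cos θ + B sin θ = C:  0.2119·cos θ + -0.2201·sin θ = 0.1705
  γ=atan2(-0.2201,0.2119)=-0.8043;  ψ=arccos(0.5581)=0.9787;  θ3=γ+ψ≈0.1744

θ₁ = 0.3492, θ₂ = -0.0878, θ₃ = 0.1744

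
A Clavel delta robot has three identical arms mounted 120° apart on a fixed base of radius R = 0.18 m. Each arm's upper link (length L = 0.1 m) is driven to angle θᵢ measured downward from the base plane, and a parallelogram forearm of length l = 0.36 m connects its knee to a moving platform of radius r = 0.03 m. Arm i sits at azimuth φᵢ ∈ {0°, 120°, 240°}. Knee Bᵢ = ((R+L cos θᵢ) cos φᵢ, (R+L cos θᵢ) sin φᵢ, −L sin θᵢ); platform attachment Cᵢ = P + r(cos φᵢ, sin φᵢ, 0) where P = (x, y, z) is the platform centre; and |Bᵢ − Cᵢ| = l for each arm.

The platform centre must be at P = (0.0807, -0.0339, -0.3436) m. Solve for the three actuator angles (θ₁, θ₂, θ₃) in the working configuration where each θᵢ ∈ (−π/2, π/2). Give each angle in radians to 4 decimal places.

arm 1 (φ=0.0°): x'=0.0807, y'=-0.0339
  A=0.0693, B=-0.3436, C=(l²−L²−A²−y'²−z²)/(2L)=-0.0221
  γ=atan2(-0.3436,0.0693)=-1.3718;  ψ=arccos(-0.0629)=1.6338;  θ1=γ+ψ≈0.2620
rotate P by −φ2: (-0.0697, -0.0529, -0.3436)
  e−x'=0.2197;  (l²−L²−(e−x')²−y'²−z²)/2L = -0.2477
  γ=atan2(-0.3436,0.2197)=-1.0019;  ψ=arccos(-0.6073)=2.2234;  θ2=γ+ψ≈1.2216
arm 3 (φ=240.0°): x'=-0.0110, y'=0.0868
  e−x'=0.1610;  (l²−L²−(e−x')²−y'²−z²)/2L = -0.1596
  θ3 = atan2(B,A) + arccos(C/0.3794) = 0.8723

θ₁ = 0.2620, θ₂ = 1.2216, θ₃ = 0.8723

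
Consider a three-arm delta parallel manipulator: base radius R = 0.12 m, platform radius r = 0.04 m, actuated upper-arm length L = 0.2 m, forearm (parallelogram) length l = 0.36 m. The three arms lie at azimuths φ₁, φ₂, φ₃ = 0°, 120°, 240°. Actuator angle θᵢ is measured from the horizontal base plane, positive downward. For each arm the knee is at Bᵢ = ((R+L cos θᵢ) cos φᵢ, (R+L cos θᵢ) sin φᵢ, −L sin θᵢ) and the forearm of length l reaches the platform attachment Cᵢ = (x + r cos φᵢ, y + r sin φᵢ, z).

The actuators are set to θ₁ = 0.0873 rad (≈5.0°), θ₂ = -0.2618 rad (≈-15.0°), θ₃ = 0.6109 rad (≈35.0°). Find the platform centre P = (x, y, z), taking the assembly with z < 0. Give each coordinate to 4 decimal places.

(0.0154, 0.0960, -0.2428)

φ1=0.0°: virtual centre (0.2792, 0.0000, -0.0174), radius l
φ2=120.0°: virtual centre (-0.1366, 0.2366, 0.0518), radius l
O3 = (0.2438·cos240.0°, 0.2438·sin240.0°, -0.1147) = (-0.1219, -0.2112, -0.1147)
|O₂|²−|O₁|² = -0.0010;  |O₃|²−|O₁|² = -0.0057
[-0.8317 0.4732 0.1384]·P = -0.0010;  [-0.8023 -0.4223 -0.1946]·P = -0.0057
Cramer: x(z) = 0.0042-0.0460z;  y(z) = 0.0054-0.3733z
sphere 1 gives Az²+Bz+C=0 with A=1.1415, B=0.0562, C=-0.0536;  B²−4AC=0.2481;  roots -0.2428, 0.1936;  negative root z = -0.2428
x = 0.0154, y = 0.0960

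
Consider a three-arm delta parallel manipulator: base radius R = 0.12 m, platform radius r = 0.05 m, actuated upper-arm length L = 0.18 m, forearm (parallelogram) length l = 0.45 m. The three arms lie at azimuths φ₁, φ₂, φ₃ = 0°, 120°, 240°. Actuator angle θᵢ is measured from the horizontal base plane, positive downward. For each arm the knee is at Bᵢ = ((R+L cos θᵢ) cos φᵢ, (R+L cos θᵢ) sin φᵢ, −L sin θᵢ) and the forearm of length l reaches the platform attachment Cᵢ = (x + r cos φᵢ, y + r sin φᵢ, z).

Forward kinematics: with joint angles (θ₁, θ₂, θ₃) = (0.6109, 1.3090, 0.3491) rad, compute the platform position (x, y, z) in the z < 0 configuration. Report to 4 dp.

arm 1 at φ=0.0°: ρ1 = 0.2174;  centre 1 = (0.2174, 0.0000, -0.1032)
φ2=120.0°: virtual centre (-0.0583, 0.1010, -0.1739), radius l
centre 3 = (0.2391·cos240.0°, 0.2391·sin240.0°, -0.0616) = (-0.1196, -0.2071, -0.0616)
subtract pairs → two planes through P
[-0.5515 0.2019 -0.1412]·P = -0.0141;  [-0.6740 -0.4142 0.0834]·P = 0.0030
Cramer: x(z) = 0.0144-0.1143z;  y(z) = -0.0307+0.3873z
sphere 1 gives Az²+Bz+C=0 with A=1.1630, B=0.2291, C=-0.1497;  B²−4AC=0.7487;  roots -0.4705, 0.2735;  negative root z = -0.4705
x = 0.0681, y = -0.2129

(0.0681, -0.2129, -0.4705)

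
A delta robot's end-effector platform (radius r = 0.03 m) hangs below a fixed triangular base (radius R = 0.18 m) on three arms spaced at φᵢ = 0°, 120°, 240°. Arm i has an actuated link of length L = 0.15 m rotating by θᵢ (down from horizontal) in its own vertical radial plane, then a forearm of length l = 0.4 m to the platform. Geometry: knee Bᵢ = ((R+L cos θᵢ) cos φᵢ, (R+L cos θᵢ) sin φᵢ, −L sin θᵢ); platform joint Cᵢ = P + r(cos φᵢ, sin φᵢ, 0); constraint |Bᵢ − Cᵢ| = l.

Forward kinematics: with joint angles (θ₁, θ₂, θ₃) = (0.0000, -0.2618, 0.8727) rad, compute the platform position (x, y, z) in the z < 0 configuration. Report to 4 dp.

(0.0402, 0.1105, -0.2834)

arm 1 at φ=0.0°: (R−r)+L cos θ1 = 0.3000;  O1 = (0.3000, 0.0000, 0.0000)
φ2=120.0°: virtual centre (-0.1474, 0.2554, 0.0388), radius l
O3 = (0.2464·cos240.0°, 0.2464·sin240.0°, -0.1149) = (-0.1232, -0.2134, -0.1149)
eliminate P² terms by subtracting sphere 1 from 2 and 3
linear system: -0.8949x+0.5108y = -0.0015−0.0776z; -0.8464x+-0.4268y = -0.0161−-0.2298z
Cramer: x(z) = 0.0109-0.1035z;  y(z) = 0.0161-0.3333z
sphere 1 gives Az²+Bz+C=0 with A=1.1218, B=0.0491, C=-0.0762;  B²−4AC=0.3441;  roots -0.2834, 0.2396;  negative root z = -0.2834
x = 0.0402, y = 0.1105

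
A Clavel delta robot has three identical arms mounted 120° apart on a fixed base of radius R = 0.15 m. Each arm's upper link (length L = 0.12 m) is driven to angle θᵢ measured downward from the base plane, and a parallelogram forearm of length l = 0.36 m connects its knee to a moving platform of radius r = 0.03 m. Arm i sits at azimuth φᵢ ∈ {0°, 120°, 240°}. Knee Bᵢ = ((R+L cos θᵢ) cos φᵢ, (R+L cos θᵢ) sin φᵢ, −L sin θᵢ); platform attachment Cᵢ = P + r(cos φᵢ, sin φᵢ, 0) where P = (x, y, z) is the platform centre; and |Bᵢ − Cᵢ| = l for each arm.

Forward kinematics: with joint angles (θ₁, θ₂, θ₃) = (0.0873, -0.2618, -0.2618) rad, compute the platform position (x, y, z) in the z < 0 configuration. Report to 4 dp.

arm 1 at φ=0.0°: ρ1 = 0.2395;  S1 = (0.2395, 0.0000, -0.0105)
φ2=120.0°: virtual centre (-0.1180, 0.2043, 0.0311), radius l
φ3=240.0°: virtual centre (-0.1180, -0.2043, 0.0311), radius l
eliminate P² terms by subtracting sphere 1 from 2 and 3
plane₁₂: -0.7150x+0.4086y+0.0830z = -0.0009
det = 0.5843;  x = 0.0012+0.1161z,  y = 0.0000+0.0000z
quadratic in z: (1.0135)z²+(-0.0344)z+(-0.0727)=0, √Δ=0.5439 → z ∈ {-0.2514, 0.2853}; z = -0.2514 (taking z<0)
x = -0.0280, y = 0.0000

(-0.0280, 0.0000, -0.2514)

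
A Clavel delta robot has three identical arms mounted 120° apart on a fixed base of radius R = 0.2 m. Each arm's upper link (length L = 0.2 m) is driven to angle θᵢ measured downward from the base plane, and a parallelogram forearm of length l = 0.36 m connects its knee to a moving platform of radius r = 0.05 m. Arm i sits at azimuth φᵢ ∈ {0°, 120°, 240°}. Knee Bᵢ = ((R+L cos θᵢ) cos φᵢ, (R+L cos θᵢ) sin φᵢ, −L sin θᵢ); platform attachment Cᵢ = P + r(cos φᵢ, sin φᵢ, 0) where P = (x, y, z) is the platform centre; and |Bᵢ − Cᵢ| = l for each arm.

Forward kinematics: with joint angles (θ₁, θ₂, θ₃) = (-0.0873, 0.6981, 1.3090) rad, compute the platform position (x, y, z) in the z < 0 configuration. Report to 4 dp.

φ1=0.0°: virtual centre (0.3492, 0.0000, 0.0174), radius l
arm 2 at φ=120.0°: e+L cos θ2 = 0.3032;  S2 = (-0.1516, 0.2626, -0.1286)
arm 3 at φ=240.0°: e+L cos θ3 = 0.2018;  S3 = (-0.1009, -0.1747, -0.1932)
eliminate P² terms by subtracting sphere 1 from 2 and 3
plane₁₂: -1.0017x+0.5252y+-0.2920z = -0.0138
Cramer: x(z) = 0.0341-0.3929z;  y(z) = 0.0388-0.1934z
quadratic in z: (1.1917)z²+(0.1978)z+(-0.0285)=0, √Δ=0.4182 → z ∈ {-0.2584, 0.0925}; z = -0.2584 (taking z<0)
x = 0.1356, y = 0.0887

(0.1356, 0.0887, -0.2584)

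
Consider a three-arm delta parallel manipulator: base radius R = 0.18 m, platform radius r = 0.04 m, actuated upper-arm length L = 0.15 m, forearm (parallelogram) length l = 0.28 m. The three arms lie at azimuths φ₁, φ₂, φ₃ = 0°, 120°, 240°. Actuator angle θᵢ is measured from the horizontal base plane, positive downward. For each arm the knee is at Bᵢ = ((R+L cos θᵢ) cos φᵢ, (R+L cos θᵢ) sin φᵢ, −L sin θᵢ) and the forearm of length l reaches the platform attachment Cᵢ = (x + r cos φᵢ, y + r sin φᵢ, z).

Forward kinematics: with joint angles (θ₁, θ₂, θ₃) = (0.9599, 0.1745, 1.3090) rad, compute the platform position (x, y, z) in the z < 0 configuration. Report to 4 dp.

(-0.0135, 0.1023, -0.2256)

arm 1 at φ=0.0°: ρ1 = 0.2260;  centre 1 = (0.2260, 0.0000, -0.1229)
arm 2 at φ=120.0°: ρ2 = 0.2877;  centre 2 = (-0.1439, 0.2492, -0.0260)
centre 3 = (0.1788·cos240.0°, 0.1788·sin240.0°, -0.1449) = (-0.0894, -0.1549, -0.1449)
subtract pairs → two planes through P
[-0.7398 0.4983 0.1937]·P = 0.0173;  [-0.6309 -0.3097 -0.0440]·P = -0.0132
det = 0.5435;  x = 0.0023+0.0700z,  y = 0.0380+-0.2847z
quadratic in z: (1.0860)z²+(0.1928)z+(-0.0118)=0, √Δ=0.2973 → z ∈ {-0.2256, 0.0481}; z = -0.2256 (taking z<0)
x = -0.0135, y = 0.1023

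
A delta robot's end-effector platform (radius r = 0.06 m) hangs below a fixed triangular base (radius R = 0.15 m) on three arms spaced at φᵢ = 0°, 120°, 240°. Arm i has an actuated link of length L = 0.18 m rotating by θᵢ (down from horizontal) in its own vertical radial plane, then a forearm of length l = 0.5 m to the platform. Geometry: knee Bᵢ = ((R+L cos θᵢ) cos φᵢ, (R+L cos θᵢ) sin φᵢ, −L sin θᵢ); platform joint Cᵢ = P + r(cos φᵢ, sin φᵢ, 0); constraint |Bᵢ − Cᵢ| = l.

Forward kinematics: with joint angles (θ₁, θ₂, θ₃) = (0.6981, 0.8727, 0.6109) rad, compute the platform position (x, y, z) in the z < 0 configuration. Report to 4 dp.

φ1=0.0°: virtual centre (0.2279, 0.0000, -0.1157), radius l
φ2=120.0°: virtual centre (-0.1028, 0.1781, -0.1379), radius l
S3 = (0.2374·cos240.0°, 0.2374·sin240.0°, -0.1032) = (-0.1187, -0.2056, -0.1032)
eliminate P² terms by subtracting sphere 1 from 2 and 3
linear system: -0.6615x+0.3563y = -0.0040−-0.0444z; -0.6932x+-0.4113y = 0.0017−0.0249z
det = 0.5190;  x = 0.0020+-0.0181z,  y = -0.0075+0.0910z
into |P−S₁|² = l²: 1.0086z² + 0.2382z + -0.1855 = 0;  Δ = 0.8052;  z = -0.5629 or 0.3268 → z<0 root = -0.5629
x = 0.0122, y = -0.0588

(0.0122, -0.0588, -0.5629)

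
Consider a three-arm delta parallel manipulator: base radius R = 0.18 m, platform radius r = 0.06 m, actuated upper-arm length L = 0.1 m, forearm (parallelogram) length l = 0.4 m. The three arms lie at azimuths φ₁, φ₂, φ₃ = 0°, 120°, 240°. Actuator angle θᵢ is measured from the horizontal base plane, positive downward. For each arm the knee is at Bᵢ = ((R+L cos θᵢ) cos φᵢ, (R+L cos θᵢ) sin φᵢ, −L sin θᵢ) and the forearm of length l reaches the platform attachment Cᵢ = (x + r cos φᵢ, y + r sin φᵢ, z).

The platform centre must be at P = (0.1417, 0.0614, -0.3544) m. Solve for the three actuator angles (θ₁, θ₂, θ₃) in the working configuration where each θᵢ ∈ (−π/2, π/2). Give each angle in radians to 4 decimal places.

φ1=0.0° → target in arm frame (0.1417, 0.0614)
  A cos θ + B sin θ = C:  -0.0217·cos θ + -0.3544·sin θ = 0.1008
  √(A²+B²)=0.3551;  θ1 = -1.6320+1.2829 ≈ -0.3490
rotate P by −φ2: (-0.0177, -0.1534, -0.3544)
  A=0.1377, B=-0.3544, C=(l²−L²−A²−y'²−z²)/(2L)=-0.0905
  γ=atan2(-0.3544,0.1377)=-1.2003;  ψ=arccos(-0.2379)=1.8110;  θ2=γ+ψ≈0.6107
φ3=240.0° → target in arm frame (-0.1240, 0.0920)
  A cos θ + B sin θ = C:  0.2440·cos θ + -0.3544·sin θ = -0.2181
  γ=atan2(-0.3544,0.2440)=-0.9678;  ψ=arccos(-0.5068)=2.1023;  θ3=γ+ψ≈1.1345

θ₁ = -0.3490, θ₂ = 0.6107, θ₃ = 1.1345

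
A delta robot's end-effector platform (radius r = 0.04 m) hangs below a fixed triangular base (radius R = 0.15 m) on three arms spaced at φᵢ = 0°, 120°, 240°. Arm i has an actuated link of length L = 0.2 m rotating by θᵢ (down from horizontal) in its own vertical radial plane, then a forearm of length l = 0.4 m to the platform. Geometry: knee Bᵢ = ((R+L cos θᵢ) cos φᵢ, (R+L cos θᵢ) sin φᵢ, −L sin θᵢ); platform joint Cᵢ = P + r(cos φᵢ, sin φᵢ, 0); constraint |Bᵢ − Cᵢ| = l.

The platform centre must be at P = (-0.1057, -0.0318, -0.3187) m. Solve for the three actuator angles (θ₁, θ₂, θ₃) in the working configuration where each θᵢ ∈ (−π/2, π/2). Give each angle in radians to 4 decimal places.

θ₁ = 0.7852, θ₂ = 0.2619, θ₃ = 0.0001

arm 1 (φ=0.0°): x'=-0.1057, y'=-0.0318
  e−x'=0.2157;  (l²−L²−(e−x')²−y'²−z²)/2L = -0.0728
  γ=atan2(-0.3187,0.2157)=-0.9758;  ψ=arccos(-0.1891)=1.7610;  θ1=γ+ψ≈0.7852
rotate P by −φ2: (0.0253, 0.1074, -0.3187)
  A=0.0847, B=-0.3187, C=(l²−L²−A²−y'²−z²)/(2L)=-0.0007
  θ2 = atan2(B,A) + arccos(C/0.3298) = 0.2619
arm 3 (φ=240.0°): x'=0.0804, y'=-0.0756
  e−x'=0.0296;  (l²−L²−(e−x')²−y'²−z²)/2L = 0.0296
  √(A²+B²)=0.3201;  θ3 = -1.4782+1.4782 ≈ 0.0001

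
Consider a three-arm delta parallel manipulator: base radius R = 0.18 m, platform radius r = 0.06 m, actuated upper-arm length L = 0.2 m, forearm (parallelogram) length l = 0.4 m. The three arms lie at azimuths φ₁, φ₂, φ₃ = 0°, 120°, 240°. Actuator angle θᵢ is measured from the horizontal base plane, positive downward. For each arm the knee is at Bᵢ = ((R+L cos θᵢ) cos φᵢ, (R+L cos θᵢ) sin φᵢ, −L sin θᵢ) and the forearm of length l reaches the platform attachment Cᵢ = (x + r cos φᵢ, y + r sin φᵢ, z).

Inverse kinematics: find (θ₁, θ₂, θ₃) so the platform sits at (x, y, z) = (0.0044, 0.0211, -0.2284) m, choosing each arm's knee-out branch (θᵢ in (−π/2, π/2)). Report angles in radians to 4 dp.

θ₁ = -0.0872, θ₂ = -0.1748, θ₃ = 0.0868

rotate P by −φ1: (0.0044, 0.0211, -0.2284)
  e−x'=0.1156;  (l²−L²−(e−x')²−y'²−z²)/2L = 0.1351
  γ=atan2(-0.2284,0.1156)=-1.1023;  ψ=arccos(0.5276)=1.0150;  θ1=γ+ψ≈-0.0872
φ2=120.0° → target in arm frame (0.0161, -0.0144)
  A=0.1039, B=-0.2284, C=(l²−L²−A²−y'²−z²)/(2L)=0.1421
  γ=atan2(-0.2284,0.1039)=-1.1438;  ψ=arccos(0.5662)=0.9690;  θ2=γ+ψ≈-0.1748
φ3=240.0° → target in arm frame (-0.0205, -0.0067)
  A=0.1405, B=-0.2284, C=(l²−L²−A²−y'²−z²)/(2L)=0.1201
  √(A²+B²)=0.2681;  θ3 = -1.0194+1.1062 ≈ 0.0868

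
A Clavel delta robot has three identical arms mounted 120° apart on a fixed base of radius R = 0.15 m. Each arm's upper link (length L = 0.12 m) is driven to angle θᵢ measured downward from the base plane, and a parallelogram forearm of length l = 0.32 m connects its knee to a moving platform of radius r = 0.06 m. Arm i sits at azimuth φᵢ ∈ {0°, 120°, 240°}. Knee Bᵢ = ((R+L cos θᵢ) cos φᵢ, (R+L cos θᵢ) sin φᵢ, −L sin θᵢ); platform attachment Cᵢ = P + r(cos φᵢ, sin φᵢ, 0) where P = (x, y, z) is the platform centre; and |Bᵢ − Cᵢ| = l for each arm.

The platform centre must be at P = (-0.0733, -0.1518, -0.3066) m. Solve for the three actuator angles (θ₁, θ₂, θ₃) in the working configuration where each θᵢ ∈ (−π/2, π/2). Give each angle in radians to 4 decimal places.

φ1=0.0° → target in arm frame (-0.0733, -0.1518)
  A=0.1633, B=-0.3066, C=(l²−L²−A²−y'²−z²)/(2L)=-0.2321
  γ=atan2(-0.3066,0.1633)=-1.0814;  ψ=arccos(-0.6683)=2.3027;  θ1=γ+ψ≈1.2213
rotate P by −φ2: (-0.0948, 0.1394, -0.3066)
  A cos θ + B sin θ = C:  0.1848·cos θ + -0.3066·sin θ = -0.2483
  √(A²+B²)=0.3580;  θ2 = -1.0283+2.3372 ≈ 1.3088
φ3=240.0° → target in arm frame (0.1681, 0.0124)
  A=-0.0781, B=-0.3066, C=(l²−L²−A²−y'²−z²)/(2L)=-0.0511
  θ3 = atan2(B,A) + arccos(C/0.3164) = -0.0873

θ₁ = 1.2213, θ₂ = 1.3088, θ₃ = -0.0873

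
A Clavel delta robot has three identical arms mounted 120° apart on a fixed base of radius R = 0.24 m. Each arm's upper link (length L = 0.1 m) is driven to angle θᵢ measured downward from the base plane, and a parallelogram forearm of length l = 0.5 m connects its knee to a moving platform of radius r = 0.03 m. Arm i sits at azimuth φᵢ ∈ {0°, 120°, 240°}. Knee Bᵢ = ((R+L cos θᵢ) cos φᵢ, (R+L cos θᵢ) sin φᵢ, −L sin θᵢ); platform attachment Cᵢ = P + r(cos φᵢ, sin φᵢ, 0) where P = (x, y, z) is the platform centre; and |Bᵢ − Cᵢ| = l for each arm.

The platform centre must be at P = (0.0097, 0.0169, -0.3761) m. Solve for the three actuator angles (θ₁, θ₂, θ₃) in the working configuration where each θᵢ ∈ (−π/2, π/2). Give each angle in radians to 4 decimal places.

rotate P by −φ1: (0.0097, 0.0169, -0.3761)
  A cos θ + B sin θ = C:  0.2003·cos θ + -0.3761·sin θ = 0.2907
  θ1 = atan2(B,A) + arccos(C/0.4261) = -0.2615
rotate P by −φ2: (0.0098, -0.0169, -0.3761)
  e−x'=0.2002;  (l²−L²−(e−x')²−y'²−z²)/2L = 0.2909
  θ2 = atan2(B,A) + arccos(C/0.4261) = -0.2623
arm 3 (φ=240.0°): x'=-0.0195, y'=0.0000
  A=0.2295, B=-0.3761, C=(l²−L²−A²−y'²−z²)/(2L)=0.2294
  θ3 = atan2(B,A) + arccos(C/0.4406) = 0.0002

θ₁ = -0.2615, θ₂ = -0.2623, θ₃ = 0.0002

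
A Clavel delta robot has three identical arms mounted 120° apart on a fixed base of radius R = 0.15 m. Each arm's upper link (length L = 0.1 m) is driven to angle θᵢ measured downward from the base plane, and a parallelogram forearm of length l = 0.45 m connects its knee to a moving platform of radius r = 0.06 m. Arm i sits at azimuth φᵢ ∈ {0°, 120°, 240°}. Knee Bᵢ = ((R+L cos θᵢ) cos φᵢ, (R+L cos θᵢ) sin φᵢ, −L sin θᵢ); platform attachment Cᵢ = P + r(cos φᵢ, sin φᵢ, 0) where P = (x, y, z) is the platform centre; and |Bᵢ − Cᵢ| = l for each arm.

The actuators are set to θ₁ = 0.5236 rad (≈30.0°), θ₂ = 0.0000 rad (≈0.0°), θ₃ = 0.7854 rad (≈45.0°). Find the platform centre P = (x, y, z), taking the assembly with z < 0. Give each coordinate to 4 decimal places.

(-0.0187, 0.1102, -0.4401)

φ1=0.0°: virtual centre (0.1766, 0.0000, -0.0500), radius l
φ2=120.0°: virtual centre (-0.0950, 0.1645, 0.0000), radius l
arm 3 at φ=240.0°: (R−r)+L cos θ3 = 0.1607;  centre 3 = (-0.0804, -0.1392, -0.0707)
eliminate P² terms by subtracting sphere 1 from 2 and 3
plane₁₂: -0.5432x+0.3291y+0.1000z = 0.0024
Cramer: x(z) = 0.0008+0.0443z;  y(z) = 0.0087-0.2307z
sphere 1 gives Az²+Bz+C=0 with A=1.0552, B=0.0804, C=-0.1690;  B²−4AC=0.7199;  roots -0.4401, 0.3640;  negative root z = -0.4401
x = -0.0187, y = 0.1102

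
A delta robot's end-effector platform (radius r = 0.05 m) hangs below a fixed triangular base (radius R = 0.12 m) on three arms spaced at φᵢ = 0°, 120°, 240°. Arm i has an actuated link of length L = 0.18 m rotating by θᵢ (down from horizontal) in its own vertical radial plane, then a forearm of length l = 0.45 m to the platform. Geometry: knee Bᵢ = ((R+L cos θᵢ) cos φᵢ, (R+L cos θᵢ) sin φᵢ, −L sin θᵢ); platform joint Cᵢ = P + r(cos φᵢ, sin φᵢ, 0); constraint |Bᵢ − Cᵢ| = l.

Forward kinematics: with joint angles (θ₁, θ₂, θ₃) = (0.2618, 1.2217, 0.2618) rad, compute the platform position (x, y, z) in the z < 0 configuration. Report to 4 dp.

O1 = (0.2439·cos0.0°, 0.2439·sin0.0°, -0.0466) = (0.2439, 0.0000, -0.0466)
arm 2 at φ=120.0°: e+L cos θ2 = 0.1316;  O2 = (-0.0658, 0.1139, -0.1691)
φ3=240.0°: virtual centre (-0.1219, -0.2112, -0.0466), radius l
subtract pairs → two planes through P
linear system: -0.6193x+0.2279y = -0.0157−-0.2451z; -0.7316x+-0.4224y = 0.0000−0.0000z
Cramer: x(z) = 0.0155-0.2417z;  y(z) = -0.0269+0.4187z
into |P−O₁|² = l²: 1.2337z² + 0.1811z + -0.1475 = 0;  Δ = 0.7605;  z = -0.4268 or 0.2800 → z<0 root = -0.4268
x = 0.1187, y = -0.2056

(0.1187, -0.2056, -0.4268)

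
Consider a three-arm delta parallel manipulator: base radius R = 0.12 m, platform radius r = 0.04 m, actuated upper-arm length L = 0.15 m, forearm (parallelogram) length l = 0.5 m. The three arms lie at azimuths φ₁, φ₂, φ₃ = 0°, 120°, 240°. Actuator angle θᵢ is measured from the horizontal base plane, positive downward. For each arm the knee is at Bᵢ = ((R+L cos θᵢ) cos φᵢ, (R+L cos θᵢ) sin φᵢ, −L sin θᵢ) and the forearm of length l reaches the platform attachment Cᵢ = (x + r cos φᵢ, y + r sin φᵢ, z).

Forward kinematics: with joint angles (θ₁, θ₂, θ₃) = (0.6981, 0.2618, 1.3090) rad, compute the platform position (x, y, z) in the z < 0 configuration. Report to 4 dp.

(0.0339, 0.2185, -0.5163)

φ1=0.0°: virtual centre (0.1949, 0.0000, -0.0964), radius l
arm 2 at φ=120.0°: (R−r)+L cos θ2 = 0.2249;  O2 = (-0.1124, 0.1948, -0.0388)
O3 = (0.1188·cos240.0°, 0.1188·sin240.0°, -0.1449) = (-0.0594, -0.1029, -0.1449)
|O₂|²−|O₁|² = 0.0048;  |O₃|²−|O₁|² = -0.0122
[-0.6147 0.3895 0.1152]·P = 0.0048;  [-0.5086 -0.2058 -0.0969]·P = -0.0122
det = 0.3246;  x = 0.0116+-0.0433z,  y = 0.0306+-0.3640z
into |P−O₁|² = l²: 1.1344z² + 0.1865z + -0.2062 = 0;  Δ = 0.9702;  z = -0.5163 or 0.3520 → z<0 root = -0.5163
x = 0.0339, y = 0.2185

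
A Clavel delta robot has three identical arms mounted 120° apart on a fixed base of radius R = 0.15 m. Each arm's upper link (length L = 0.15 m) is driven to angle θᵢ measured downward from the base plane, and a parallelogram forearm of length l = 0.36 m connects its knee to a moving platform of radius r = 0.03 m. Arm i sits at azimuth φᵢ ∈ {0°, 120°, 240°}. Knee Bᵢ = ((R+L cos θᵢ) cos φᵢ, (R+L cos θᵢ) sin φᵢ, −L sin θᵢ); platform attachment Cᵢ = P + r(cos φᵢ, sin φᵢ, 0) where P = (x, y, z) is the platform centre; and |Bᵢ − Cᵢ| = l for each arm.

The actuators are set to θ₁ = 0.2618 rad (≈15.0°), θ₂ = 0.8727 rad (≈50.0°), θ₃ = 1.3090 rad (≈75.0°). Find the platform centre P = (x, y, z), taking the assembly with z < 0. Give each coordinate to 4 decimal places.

φ1=0.0°: virtual centre (0.2649, 0.0000, -0.0388), radius l
arm 2 at φ=120.0°: (R−r)+L cos θ2 = 0.2164;  O2 = (-0.1082, 0.1874, -0.1149)
φ3=240.0°: virtual centre (-0.0794, -0.1375, -0.1449), radius l
|O₂|²−|O₁|² = -0.0116;  |O₃|²−|O₁|² = -0.0255
[-0.7462 0.3748 -0.1522]·P = -0.0116;  [-0.6886 -0.2751 -0.2121]·P = -0.0255
det = 0.4634;  x = 0.0275+-0.2619z,  y = 0.0237+-0.1155z
sphere 1 gives Az²+Bz+C=0 with A=1.0819, B=0.1965, C=-0.0712;  B²−4AC=0.3467;  roots -0.3629, 0.1813;  negative root z = -0.3629
x = 0.1226, y = 0.0656

(0.1226, 0.0656, -0.3629)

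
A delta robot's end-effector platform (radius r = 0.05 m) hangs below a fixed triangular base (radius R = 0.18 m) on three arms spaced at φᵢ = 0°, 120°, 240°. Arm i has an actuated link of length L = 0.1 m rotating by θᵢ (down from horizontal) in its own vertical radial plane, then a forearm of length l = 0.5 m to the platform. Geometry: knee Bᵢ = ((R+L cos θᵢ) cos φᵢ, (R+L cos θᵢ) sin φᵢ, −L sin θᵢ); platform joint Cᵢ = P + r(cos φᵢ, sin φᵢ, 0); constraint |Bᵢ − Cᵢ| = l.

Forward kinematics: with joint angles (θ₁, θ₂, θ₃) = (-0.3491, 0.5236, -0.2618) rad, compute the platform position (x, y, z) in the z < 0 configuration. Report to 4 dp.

(0.0615, -0.0892, -0.4302)

S1 = (0.2240·cos0.0°, 0.2240·sin0.0°, 0.0342) = (0.2240, 0.0000, 0.0342)
φ2=120.0°: virtual centre (-0.1083, 0.1876, -0.0500), radius l
S3 = (0.2266·cos240.0°, 0.2266·sin240.0°, 0.0259) = (-0.1133, -0.1962, 0.0259)
|S₂|²−|S₁|² = -0.0019;  |S₃|²−|S₁|² = 0.0007
linear system: -0.6645x+0.3752y = -0.0019−-0.1684z; -0.6745x+-0.3925y = 0.0007−-0.0166z
det = 0.5139;  x = 0.0010+-0.1408z,  y = -0.0034+0.1995z
into |P−S₁|² = l²: 1.0596z² + -0.0070z + -0.1991 = 0;  Δ = 0.8439;  z = -0.4302 or 0.4368 → z<0 root = -0.4302
x = 0.0615, y = -0.0892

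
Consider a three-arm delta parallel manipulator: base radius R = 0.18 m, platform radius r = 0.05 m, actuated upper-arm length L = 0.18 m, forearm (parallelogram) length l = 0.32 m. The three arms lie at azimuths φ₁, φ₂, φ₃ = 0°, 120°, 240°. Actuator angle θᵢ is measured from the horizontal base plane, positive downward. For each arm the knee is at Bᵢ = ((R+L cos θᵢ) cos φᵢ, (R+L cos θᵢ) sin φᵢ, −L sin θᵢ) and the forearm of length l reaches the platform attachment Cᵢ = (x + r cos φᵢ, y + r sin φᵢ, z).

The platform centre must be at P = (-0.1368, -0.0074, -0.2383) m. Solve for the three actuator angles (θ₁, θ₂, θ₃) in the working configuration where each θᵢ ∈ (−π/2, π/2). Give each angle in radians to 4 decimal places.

θ₁ = 1.3092, θ₂ = 0.3491, θ₃ = 0.2617

arm 1 (φ=0.0°): x'=-0.1368, y'=-0.0074
  A=0.2668, B=-0.2383, C=(l²−L²−A²−y'²−z²)/(2L)=-0.1612
  √(A²+B²)=0.3577;  θ1 = -0.7290+2.0382 ≈ 1.3092
rotate P by −φ2: (0.0620, 0.1222, -0.2383)
  e−x'=0.0680;  (l²−L²−(e−x')²−y'²−z²)/2L = -0.0176
  γ=atan2(-0.2383,0.0680)=-1.2928;  ψ=arccos(-0.0710)=1.6419;  θ2=γ+ψ≈0.3491
φ3=240.0° → target in arm frame (0.0748, -0.1148)
  A cos θ + B sin θ = C:  0.0552·cos θ + -0.2383·sin θ = -0.0083
  √(A²+B²)=0.2446;  θ3 = -1.3432+1.6049 ≈ 0.2617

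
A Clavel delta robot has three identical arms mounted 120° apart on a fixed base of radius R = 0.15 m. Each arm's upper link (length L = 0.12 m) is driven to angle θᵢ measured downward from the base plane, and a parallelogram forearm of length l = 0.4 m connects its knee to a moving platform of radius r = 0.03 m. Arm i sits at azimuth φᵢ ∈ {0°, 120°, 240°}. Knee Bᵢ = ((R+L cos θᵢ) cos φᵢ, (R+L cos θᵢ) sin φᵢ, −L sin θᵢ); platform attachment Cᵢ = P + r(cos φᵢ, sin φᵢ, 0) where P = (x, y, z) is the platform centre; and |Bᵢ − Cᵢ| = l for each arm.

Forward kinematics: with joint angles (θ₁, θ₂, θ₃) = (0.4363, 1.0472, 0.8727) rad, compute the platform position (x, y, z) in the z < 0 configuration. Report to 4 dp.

(0.0769, -0.0237, -0.4200)

centre 1 = (0.2288·cos0.0°, 0.2288·sin0.0°, -0.0507) = (0.2288, 0.0000, -0.0507)
φ2=120.0°: virtual centre (-0.0900, 0.1559, -0.1039), radius l
centre 3 = (0.1971·cos240.0°, 0.1971·sin240.0°, -0.0919) = (-0.0986, -0.1707, -0.0919)
|centre ₂|²−|centre ₁|² = -0.0117;  |centre ₃|²−|centre ₁|² = -0.0076
linear system: -0.6375x+0.3118y = -0.0117−-0.1064z; -0.6546x+-0.3414y = -0.0076−-0.0824z
det = 0.4218;  x = 0.0151+-0.1471z,  y = -0.0067+0.0406z
quadratic in z: (1.0233)z²+(0.1637)z+(-0.1117)=0, √Δ=0.6958 → z ∈ {-0.4200, 0.2600}; z = -0.4200 (taking z<0)
x = 0.0769, y = -0.0237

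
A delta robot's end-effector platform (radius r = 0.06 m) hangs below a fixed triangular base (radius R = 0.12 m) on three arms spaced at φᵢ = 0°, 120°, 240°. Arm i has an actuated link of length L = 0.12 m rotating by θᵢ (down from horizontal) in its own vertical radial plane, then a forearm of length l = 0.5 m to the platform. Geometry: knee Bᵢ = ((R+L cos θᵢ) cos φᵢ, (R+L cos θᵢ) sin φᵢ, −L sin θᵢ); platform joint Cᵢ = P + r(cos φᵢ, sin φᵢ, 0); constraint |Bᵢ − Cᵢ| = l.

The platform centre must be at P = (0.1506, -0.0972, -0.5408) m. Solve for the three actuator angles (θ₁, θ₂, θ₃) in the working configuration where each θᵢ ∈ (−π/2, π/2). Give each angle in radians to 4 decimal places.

φ1=0.0° → target in arm frame (0.1506, -0.0972)
  e−x'=-0.0906;  (l²−L²−(e−x')²−y'²−z²)/2L = -0.3105
  θ1 = atan2(B,A) + arccos(C/0.5483) = 0.4360
arm 2 (φ=120.0°): x'=-0.1595, y'=-0.0818
  A=0.2195, B=-0.5408, C=(l²−L²−A²−y'²−z²)/(2L)=-0.4655
  θ2 = atan2(B,A) + arccos(C/0.5836) = 1.3089
arm 3 (φ=240.0°): x'=0.0089, y'=0.1790
  A=0.0511, B=-0.5408, C=(l²−L²−A²−y'²−z²)/(2L)=-0.3814
  γ=atan2(-0.5408,0.0511)=-1.4765;  ψ=arccos(-0.7021)=2.3491;  θ3=γ+ψ≈0.8725

θ₁ = 0.4360, θ₂ = 1.3089, θ₃ = 0.8725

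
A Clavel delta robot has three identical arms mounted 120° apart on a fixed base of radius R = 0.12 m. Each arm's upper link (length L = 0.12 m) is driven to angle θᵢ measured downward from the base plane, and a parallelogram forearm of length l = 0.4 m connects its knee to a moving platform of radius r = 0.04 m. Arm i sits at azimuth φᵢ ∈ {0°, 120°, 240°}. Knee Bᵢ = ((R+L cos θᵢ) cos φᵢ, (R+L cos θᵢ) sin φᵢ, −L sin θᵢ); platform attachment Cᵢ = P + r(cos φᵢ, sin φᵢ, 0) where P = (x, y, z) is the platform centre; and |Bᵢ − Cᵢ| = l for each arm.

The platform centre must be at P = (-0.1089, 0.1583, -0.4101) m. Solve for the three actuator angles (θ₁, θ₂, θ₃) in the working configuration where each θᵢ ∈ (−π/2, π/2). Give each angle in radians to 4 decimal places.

arm 1 (φ=0.0°): x'=-0.1089, y'=0.1583
  e−x'=0.1889;  (l²−L²−(e−x')²−y'²−z²)/2L = -0.3472
  √(A²+B²)=0.4515;  θ1 = -1.1391+2.4480 ≈ 1.3088
arm 2 (φ=120.0°): x'=0.1915, y'=0.0152
  e−x'=-0.1115;  (l²−L²−(e−x')²−y'²−z²)/2L = -0.1469
  θ2 = atan2(B,A) + arccos(C/0.4250) = 0.0873
rotate P by −φ3: (-0.0826, -0.1735, -0.4101)
  A cos θ + B sin θ = C:  0.1626·cos θ + -0.4101·sin θ = -0.3297
  γ=atan2(-0.4101,0.1626)=-1.1932;  ψ=arccos(-0.7473)=2.4147;  θ3=γ+ψ≈1.2215

θ₁ = 1.3088, θ₂ = 0.0873, θ₃ = 1.2215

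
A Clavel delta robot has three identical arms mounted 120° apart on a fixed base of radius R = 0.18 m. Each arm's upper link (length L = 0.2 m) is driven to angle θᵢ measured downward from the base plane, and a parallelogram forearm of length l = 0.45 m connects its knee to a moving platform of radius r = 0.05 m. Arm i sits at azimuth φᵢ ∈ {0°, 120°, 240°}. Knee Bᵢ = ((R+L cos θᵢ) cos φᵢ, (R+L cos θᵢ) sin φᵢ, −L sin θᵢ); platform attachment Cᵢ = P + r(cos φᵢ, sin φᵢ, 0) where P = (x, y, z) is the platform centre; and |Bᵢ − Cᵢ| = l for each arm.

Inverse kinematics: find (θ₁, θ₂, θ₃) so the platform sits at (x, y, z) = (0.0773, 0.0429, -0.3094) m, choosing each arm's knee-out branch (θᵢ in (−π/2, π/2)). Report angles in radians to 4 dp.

rotate P by −φ1: (0.0773, 0.0429, -0.3094)
  e−x'=0.0527;  (l²−L²−(e−x')²−y'²−z²)/2L = 0.1554
  γ=atan2(-0.3094,0.0527)=-1.4021;  ψ=arccos(0.4951)=1.0529;  θ1=γ+ψ≈-0.3492
φ2=120.0° → target in arm frame (-0.0015, -0.0884)
  e−x'=0.1315;  (l²−L²−(e−x')²−y'²−z²)/2L = 0.1042
  √(A²+B²)=0.3362;  θ2 = -1.1689+1.2558 ≈ 0.0868
φ3=240.0° → target in arm frame (-0.0758, 0.0455)
  A=0.2058, B=-0.3094, C=(l²−L²−A²−y'²−z²)/(2L)=0.0559
  γ=atan2(-0.3094,0.2058)=-0.9838;  ψ=arccos(0.1503)=1.4199;  θ3=γ+ψ≈0.4360

θ₁ = -0.3492, θ₂ = 0.0868, θ₃ = 0.4360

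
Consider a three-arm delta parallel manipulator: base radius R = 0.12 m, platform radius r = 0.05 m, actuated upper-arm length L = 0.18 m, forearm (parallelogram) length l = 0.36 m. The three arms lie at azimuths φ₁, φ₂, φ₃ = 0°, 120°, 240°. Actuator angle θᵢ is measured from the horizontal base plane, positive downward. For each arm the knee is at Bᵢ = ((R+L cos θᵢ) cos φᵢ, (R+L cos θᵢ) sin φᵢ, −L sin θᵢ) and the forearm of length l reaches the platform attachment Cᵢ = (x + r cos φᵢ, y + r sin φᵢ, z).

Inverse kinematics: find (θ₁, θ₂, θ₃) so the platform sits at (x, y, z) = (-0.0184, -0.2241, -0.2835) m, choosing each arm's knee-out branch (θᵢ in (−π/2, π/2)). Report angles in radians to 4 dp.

arm 1 (φ=0.0°): x'=-0.0184, y'=-0.2241
  A=0.0884, B=-0.2835, C=(l²−L²−A²−y'²−z²)/(2L)=-0.1145
  √(A²+B²)=0.2970;  θ1 = -1.2685+1.9665 ≈ 0.6980
rotate P by −φ2: (-0.1849, 0.1280, -0.2835)
  A cos θ + B sin θ = C:  0.2549·cos θ + -0.2835·sin θ = -0.1792
  θ2 = atan2(B,A) + arccos(C/0.3812) = 1.2217
arm 3 (φ=240.0°): x'=0.2033, y'=0.0961
  A cos θ + B sin θ = C:  -0.1333·cos θ + -0.2835·sin θ = -0.0283
  γ=atan2(-0.2835,-0.1333)=-2.0102;  ψ=arccos(-0.0902)=1.6611;  θ3=γ+ψ≈-0.3491

θ₁ = 0.6980, θ₂ = 1.2217, θ₃ = -0.3491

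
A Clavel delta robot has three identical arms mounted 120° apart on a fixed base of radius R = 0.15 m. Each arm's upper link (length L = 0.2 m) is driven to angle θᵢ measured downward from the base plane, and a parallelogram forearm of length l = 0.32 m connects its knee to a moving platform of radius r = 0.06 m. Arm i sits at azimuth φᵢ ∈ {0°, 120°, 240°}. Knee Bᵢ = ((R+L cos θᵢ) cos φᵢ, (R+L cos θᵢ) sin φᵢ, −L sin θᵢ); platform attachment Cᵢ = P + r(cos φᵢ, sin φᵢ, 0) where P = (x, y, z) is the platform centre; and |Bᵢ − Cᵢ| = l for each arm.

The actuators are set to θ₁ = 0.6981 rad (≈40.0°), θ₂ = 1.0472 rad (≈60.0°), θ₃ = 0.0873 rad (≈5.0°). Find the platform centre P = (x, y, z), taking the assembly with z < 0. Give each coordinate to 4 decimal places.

φ1=0.0°: virtual centre (0.2432, 0.0000, -0.1286), radius l
arm 2 at φ=120.0°: e+L cos θ2 = 0.1900;  S2 = (-0.0950, 0.1645, -0.1732)
φ3=240.0°: virtual centre (-0.1446, -0.2505, -0.0174), radius l
subtract pairs → two planes through P
linear system: -0.6764x+0.3291y = -0.0096−-0.0893z; -0.7757x+-0.5010y = 0.0083−0.2222z
Cramer: x(z) = 0.0035+0.0478z;  y(z) = -0.0219+0.3696z
quadratic in z: (1.1389)z²+(0.2180)z+(-0.0279)=0, √Δ=0.4180 → z ∈ {-0.2792, 0.0878}; z = -0.2792 (taking z<0)
x = -0.0099, y = -0.1251

(-0.0099, -0.1251, -0.2792)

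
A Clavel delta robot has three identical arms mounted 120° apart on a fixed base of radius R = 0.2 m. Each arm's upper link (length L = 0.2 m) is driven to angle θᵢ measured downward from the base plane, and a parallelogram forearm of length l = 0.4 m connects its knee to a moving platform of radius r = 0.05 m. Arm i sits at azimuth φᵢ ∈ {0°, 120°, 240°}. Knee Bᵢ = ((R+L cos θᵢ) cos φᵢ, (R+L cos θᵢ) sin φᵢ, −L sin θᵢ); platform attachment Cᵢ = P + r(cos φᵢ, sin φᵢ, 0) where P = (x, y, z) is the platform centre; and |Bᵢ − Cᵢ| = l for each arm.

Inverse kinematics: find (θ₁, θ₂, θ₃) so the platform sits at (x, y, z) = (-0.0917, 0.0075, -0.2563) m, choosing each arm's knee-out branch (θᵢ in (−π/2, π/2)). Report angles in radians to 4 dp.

θ₁ = 0.7856, θ₂ = 0.0001, θ₃ = 0.0873

φ1=0.0° → target in arm frame (-0.0917, 0.0075)
  A cos θ + B sin θ = C:  0.2417·cos θ + -0.2563·sin θ = -0.0104
  √(A²+B²)=0.3523;  θ1 = -0.8147+1.6004 ≈ 0.7856
rotate P by −φ2: (0.0523, 0.0757, -0.2563)
  A cos θ + B sin θ = C:  0.0977·cos θ + -0.2563·sin θ = 0.0976
  θ2 = atan2(B,A) + arccos(C/0.2743) = 0.0001
rotate P by −φ3: (0.0394, -0.0832, -0.2563)
  e−x'=0.1106;  (l²−L²−(e−x')²−y'²−z²)/2L = 0.0879
  θ3 = atan2(B,A) + arccos(C/0.2792) = 0.0873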